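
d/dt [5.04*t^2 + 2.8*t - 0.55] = 10.08*t + 2.8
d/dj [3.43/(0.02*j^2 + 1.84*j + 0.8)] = (-0.1372*j - 6.3112)/(0.02*j^2 + 1.84*j + 0.8)^2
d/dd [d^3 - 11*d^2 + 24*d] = 3*d^2 - 22*d + 24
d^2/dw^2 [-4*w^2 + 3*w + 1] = -8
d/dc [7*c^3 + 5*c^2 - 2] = c*(21*c + 10)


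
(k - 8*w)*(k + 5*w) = k^2 - 3*k*w - 40*w^2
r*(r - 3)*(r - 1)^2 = r^4 - 5*r^3 + 7*r^2 - 3*r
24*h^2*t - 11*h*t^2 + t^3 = t*(-8*h + t)*(-3*h + t)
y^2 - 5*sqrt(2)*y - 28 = (y - 7*sqrt(2))*(y + 2*sqrt(2))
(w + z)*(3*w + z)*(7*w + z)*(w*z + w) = 21*w^4*z + 21*w^4 + 31*w^3*z^2 + 31*w^3*z + 11*w^2*z^3 + 11*w^2*z^2 + w*z^4 + w*z^3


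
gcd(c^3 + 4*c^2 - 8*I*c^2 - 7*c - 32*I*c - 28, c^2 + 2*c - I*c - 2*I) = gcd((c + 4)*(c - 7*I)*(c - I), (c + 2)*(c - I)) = c - I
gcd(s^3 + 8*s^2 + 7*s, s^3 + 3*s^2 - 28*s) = s^2 + 7*s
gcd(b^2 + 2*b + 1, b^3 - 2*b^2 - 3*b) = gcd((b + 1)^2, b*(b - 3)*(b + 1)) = b + 1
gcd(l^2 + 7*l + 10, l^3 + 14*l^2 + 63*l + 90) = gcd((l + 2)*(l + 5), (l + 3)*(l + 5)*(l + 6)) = l + 5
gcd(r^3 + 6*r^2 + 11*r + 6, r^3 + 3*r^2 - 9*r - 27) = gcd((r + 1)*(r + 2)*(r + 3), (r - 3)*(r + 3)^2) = r + 3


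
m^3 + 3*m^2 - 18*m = m*(m - 3)*(m + 6)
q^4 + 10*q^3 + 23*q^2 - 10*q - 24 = (q - 1)*(q + 1)*(q + 4)*(q + 6)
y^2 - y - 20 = (y - 5)*(y + 4)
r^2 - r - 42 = (r - 7)*(r + 6)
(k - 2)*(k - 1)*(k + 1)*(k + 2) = k^4 - 5*k^2 + 4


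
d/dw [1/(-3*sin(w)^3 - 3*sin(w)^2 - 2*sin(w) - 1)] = (9*sin(w)^2 + 6*sin(w) + 2)*cos(w)/(3*sin(w)^3 + 3*sin(w)^2 + 2*sin(w) + 1)^2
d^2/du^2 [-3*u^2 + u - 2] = -6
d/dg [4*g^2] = 8*g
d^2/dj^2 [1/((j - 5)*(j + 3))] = 2*((j - 5)^2 + (j - 5)*(j + 3) + (j + 3)^2)/((j - 5)^3*(j + 3)^3)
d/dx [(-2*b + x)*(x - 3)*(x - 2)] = -4*b*x + 10*b + 3*x^2 - 10*x + 6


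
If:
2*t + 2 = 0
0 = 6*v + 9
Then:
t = -1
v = -3/2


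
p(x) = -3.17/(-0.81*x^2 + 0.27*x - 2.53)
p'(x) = -3.17*(1.62*x - 0.27)/(-0.81*x^2 + 0.27*x - 2.53)^2 = (0.8559 - 5.1354*x)/(0.81*x^2 - 0.27*x + 2.53)^2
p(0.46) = 1.23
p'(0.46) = -0.23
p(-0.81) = 0.97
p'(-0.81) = 0.47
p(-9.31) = 0.04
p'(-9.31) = 0.01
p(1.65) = 0.74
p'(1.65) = -0.41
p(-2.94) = 0.31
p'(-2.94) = 0.15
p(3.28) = 0.31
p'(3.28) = -0.15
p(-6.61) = 0.08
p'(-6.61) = 0.02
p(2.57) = 0.44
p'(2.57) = -0.24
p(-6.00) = 0.10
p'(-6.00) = 0.03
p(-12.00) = 0.03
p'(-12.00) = 0.00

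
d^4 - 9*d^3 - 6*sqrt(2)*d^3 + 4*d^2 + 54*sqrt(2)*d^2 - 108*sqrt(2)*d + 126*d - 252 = (d - 6)*(d - 3)*(d - 7*sqrt(2))*(d + sqrt(2))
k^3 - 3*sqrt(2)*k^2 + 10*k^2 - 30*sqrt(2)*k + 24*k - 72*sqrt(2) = (k + 4)*(k + 6)*(k - 3*sqrt(2))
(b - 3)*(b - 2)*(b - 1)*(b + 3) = b^4 - 3*b^3 - 7*b^2 + 27*b - 18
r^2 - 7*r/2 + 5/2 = (r - 5/2)*(r - 1)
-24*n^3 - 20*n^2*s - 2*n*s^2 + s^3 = (-6*n + s)*(2*n + s)^2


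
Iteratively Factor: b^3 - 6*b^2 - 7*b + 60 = (b - 4)*(b^2 - 2*b - 15) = (b - 4)*(b + 3)*(b - 5)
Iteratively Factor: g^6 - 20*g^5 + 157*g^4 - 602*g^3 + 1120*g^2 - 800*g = (g - 4)*(g^5 - 16*g^4 + 93*g^3 - 230*g^2 + 200*g) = (g - 4)*(g - 2)*(g^4 - 14*g^3 + 65*g^2 - 100*g) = g*(g - 4)*(g - 2)*(g^3 - 14*g^2 + 65*g - 100) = g*(g - 4)^2*(g - 2)*(g^2 - 10*g + 25) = g*(g - 5)*(g - 4)^2*(g - 2)*(g - 5)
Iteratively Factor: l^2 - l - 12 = (l + 3)*(l - 4)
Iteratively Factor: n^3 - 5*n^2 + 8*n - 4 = (n - 2)*(n^2 - 3*n + 2) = (n - 2)^2*(n - 1)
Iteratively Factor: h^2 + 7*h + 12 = (h + 4)*(h + 3)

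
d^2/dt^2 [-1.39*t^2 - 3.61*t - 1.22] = -2.78000000000000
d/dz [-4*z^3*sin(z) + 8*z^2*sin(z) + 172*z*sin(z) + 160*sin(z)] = -4*z^3*cos(z) - 12*z^2*sin(z) + 8*z^2*cos(z) + 16*z*sin(z) + 172*z*cos(z) + 172*sin(z) + 160*cos(z)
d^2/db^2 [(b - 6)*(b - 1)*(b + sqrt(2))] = 6*b - 14 + 2*sqrt(2)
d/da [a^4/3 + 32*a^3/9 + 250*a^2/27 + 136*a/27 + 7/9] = 4*a^3/3 + 32*a^2/3 + 500*a/27 + 136/27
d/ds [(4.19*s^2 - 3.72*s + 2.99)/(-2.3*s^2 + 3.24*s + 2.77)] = (5.0196*s^2 + 36.9666*s - 19.992)/(5.29*s^4 - 14.904*s^3 - 2.2444*s^2 + 17.9496*s + 7.6729)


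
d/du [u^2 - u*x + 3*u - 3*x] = 2*u - x + 3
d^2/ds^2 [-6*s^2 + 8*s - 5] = -12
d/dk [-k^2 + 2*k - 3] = 2 - 2*k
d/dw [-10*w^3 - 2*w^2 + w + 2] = -30*w^2 - 4*w + 1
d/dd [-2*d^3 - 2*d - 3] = -6*d^2 - 2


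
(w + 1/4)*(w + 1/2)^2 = w^3 + 5*w^2/4 + w/2 + 1/16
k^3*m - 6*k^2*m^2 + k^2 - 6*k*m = k*(k - 6*m)*(k*m + 1)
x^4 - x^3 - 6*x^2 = x^2*(x - 3)*(x + 2)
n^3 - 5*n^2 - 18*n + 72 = (n - 6)*(n - 3)*(n + 4)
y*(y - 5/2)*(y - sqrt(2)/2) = y^3 - 5*y^2/2 - sqrt(2)*y^2/2 + 5*sqrt(2)*y/4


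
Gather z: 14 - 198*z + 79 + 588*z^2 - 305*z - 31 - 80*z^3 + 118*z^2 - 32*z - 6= -80*z^3 + 706*z^2 - 535*z + 56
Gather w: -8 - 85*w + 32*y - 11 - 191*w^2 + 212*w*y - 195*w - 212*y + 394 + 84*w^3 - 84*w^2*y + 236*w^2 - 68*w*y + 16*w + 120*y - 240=84*w^3 + w^2*(45 - 84*y) + w*(144*y - 264) - 60*y + 135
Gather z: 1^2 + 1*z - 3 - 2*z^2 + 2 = -2*z^2 + z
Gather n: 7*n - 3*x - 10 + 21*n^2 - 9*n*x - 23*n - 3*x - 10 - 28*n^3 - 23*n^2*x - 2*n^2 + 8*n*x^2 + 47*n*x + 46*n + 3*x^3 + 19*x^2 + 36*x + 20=-28*n^3 + n^2*(19 - 23*x) + n*(8*x^2 + 38*x + 30) + 3*x^3 + 19*x^2 + 30*x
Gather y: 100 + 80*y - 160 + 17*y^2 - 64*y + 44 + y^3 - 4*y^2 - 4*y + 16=y^3 + 13*y^2 + 12*y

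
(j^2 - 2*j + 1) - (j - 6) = j^2 - 3*j + 7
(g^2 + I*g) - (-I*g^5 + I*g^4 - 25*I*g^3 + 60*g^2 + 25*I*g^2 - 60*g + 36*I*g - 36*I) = I*g^5 - I*g^4 + 25*I*g^3 - 59*g^2 - 25*I*g^2 + 60*g - 35*I*g + 36*I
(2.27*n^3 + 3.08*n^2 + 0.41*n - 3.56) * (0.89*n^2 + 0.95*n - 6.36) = 2.0203*n^5 + 4.8977*n^4 - 11.1463*n^3 - 22.3677*n^2 - 5.9896*n + 22.6416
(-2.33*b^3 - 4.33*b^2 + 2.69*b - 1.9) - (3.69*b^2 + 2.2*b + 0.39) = -2.33*b^3 - 8.02*b^2 + 0.49*b - 2.29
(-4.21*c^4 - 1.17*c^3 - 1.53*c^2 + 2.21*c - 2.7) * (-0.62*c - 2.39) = 2.6102*c^5 + 10.7873*c^4 + 3.7449*c^3 + 2.2865*c^2 - 3.6079*c + 6.453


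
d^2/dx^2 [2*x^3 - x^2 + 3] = 12*x - 2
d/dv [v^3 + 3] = 3*v^2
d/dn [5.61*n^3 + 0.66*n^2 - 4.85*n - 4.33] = 16.83*n^2 + 1.32*n - 4.85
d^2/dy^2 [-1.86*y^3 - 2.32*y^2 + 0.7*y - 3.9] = -11.16*y - 4.64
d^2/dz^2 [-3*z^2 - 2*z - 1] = -6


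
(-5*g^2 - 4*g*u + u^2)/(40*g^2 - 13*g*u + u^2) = (g + u)/(-8*g + u)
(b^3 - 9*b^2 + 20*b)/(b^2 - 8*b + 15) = b*(b - 4)/(b - 3)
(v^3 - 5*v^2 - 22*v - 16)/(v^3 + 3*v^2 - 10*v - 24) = (v^2 - 7*v - 8)/(v^2 + v - 12)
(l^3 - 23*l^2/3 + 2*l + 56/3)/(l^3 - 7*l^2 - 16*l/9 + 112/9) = 3*(l - 2)/(3*l - 4)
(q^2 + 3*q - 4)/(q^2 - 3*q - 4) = (-q^2 - 3*q + 4)/(-q^2 + 3*q + 4)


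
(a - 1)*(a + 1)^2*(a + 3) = a^4 + 4*a^3 + 2*a^2 - 4*a - 3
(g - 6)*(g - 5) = g^2 - 11*g + 30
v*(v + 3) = v^2 + 3*v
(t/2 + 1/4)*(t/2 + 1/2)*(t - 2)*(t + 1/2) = t^4/4 - 11*t^2/16 - 9*t/16 - 1/8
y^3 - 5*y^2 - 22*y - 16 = (y - 8)*(y + 1)*(y + 2)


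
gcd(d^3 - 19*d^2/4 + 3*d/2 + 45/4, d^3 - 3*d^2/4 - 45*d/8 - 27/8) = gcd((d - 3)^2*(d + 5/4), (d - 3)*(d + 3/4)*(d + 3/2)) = d - 3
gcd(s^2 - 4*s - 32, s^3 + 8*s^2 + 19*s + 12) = s + 4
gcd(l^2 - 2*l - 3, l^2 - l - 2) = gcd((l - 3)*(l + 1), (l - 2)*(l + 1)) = l + 1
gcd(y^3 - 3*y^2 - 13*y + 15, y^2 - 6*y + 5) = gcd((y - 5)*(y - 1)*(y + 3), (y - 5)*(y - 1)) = y^2 - 6*y + 5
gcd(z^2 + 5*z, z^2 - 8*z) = z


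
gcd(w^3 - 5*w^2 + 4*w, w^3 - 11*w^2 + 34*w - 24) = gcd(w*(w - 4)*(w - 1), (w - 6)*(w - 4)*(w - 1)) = w^2 - 5*w + 4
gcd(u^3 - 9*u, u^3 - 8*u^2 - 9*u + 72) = u^2 - 9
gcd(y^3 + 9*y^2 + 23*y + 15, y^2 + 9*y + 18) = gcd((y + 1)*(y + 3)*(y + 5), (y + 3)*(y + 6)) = y + 3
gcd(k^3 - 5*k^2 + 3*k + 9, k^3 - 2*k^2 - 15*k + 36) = k^2 - 6*k + 9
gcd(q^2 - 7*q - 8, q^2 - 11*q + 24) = q - 8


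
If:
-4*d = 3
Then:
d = -3/4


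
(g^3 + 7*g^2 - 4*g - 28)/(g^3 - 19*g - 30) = (g^2 + 5*g - 14)/(g^2 - 2*g - 15)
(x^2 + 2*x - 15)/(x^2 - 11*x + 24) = (x + 5)/(x - 8)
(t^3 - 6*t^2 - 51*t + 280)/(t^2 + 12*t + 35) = (t^2 - 13*t + 40)/(t + 5)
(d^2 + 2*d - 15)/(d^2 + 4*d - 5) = (d - 3)/(d - 1)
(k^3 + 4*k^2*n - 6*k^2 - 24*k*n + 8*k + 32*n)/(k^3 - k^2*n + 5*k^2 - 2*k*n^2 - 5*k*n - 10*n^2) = (-k^3 - 4*k^2*n + 6*k^2 + 24*k*n - 8*k - 32*n)/(-k^3 + k^2*n - 5*k^2 + 2*k*n^2 + 5*k*n + 10*n^2)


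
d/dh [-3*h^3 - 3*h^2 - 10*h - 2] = -9*h^2 - 6*h - 10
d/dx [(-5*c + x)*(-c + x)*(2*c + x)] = -7*c^2 - 8*c*x + 3*x^2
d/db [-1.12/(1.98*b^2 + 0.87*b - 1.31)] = (4.4352*b + 0.9744)/(1.98*b^2 + 0.87*b - 1.31)^2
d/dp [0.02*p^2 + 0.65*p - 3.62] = 0.04*p + 0.65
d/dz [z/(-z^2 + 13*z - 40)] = (z^2 - 40)/(z^4 - 26*z^3 + 249*z^2 - 1040*z + 1600)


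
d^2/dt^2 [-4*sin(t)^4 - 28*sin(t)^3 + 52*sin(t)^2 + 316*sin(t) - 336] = 64*sin(t)^4 + 252*sin(t)^3 - 256*sin(t)^2 - 484*sin(t) + 104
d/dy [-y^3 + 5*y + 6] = 5 - 3*y^2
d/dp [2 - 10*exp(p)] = -10*exp(p)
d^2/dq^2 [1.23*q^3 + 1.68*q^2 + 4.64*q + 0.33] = 7.38*q + 3.36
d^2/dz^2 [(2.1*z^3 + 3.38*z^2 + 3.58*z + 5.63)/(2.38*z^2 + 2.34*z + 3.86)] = (-1.4210854715202e-14*z^5 - 12.677728*z^3 + 118.843368*z^2 + 178.530072*z - 5.73880000000001)/(13.481272*z^6 + 39.764088*z^5 + 104.689536*z^4 + 141.795576*z^3 + 169.790592*z^2 + 104.595192*z + 57.512456)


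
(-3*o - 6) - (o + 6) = -4*o - 12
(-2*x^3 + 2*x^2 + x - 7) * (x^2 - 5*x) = -2*x^5 + 12*x^4 - 9*x^3 - 12*x^2 + 35*x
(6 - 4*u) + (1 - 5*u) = 7 - 9*u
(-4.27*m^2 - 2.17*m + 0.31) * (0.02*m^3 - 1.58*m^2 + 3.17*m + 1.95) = -0.0854*m^5 + 6.7032*m^4 - 10.1011*m^3 - 15.6952*m^2 - 3.2488*m + 0.6045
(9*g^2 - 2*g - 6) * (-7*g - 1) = -63*g^3 + 5*g^2 + 44*g + 6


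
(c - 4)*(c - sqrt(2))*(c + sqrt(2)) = c^3 - 4*c^2 - 2*c + 8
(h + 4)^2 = h^2 + 8*h + 16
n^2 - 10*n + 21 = (n - 7)*(n - 3)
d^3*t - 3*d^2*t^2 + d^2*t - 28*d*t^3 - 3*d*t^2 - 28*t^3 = (d - 7*t)*(d + 4*t)*(d*t + t)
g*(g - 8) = g^2 - 8*g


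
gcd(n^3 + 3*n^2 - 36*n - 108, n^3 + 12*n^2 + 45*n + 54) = n^2 + 9*n + 18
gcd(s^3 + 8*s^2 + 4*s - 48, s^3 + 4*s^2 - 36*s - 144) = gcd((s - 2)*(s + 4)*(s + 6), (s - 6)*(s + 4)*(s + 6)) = s^2 + 10*s + 24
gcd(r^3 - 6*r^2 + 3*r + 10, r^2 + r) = r + 1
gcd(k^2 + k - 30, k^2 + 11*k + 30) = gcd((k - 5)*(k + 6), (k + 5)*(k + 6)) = k + 6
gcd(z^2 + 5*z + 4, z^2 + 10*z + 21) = 1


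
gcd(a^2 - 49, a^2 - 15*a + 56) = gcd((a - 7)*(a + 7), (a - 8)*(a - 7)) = a - 7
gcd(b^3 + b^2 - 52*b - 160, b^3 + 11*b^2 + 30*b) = b + 5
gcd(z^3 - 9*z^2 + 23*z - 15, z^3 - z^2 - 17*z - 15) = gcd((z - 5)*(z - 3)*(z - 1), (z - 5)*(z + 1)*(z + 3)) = z - 5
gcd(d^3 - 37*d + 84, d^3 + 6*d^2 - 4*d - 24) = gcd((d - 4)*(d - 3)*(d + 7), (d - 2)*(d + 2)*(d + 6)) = 1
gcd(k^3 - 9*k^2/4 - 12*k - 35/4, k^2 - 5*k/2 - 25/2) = k - 5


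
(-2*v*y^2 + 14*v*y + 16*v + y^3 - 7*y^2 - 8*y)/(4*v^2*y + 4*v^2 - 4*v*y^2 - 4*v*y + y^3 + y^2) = (y - 8)/(-2*v + y)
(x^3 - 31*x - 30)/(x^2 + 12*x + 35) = (x^2 - 5*x - 6)/(x + 7)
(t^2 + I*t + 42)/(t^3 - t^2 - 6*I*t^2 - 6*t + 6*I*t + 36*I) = (t + 7*I)/(t^2 - t - 6)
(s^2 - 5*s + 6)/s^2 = 1 - 5/s + 6/s^2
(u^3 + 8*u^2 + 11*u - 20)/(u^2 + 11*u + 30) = (u^2 + 3*u - 4)/(u + 6)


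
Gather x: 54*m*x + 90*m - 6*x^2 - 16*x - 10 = 90*m - 6*x^2 + x*(54*m - 16) - 10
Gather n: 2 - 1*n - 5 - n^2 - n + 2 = -n^2 - 2*n - 1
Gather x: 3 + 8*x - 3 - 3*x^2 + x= -3*x^2 + 9*x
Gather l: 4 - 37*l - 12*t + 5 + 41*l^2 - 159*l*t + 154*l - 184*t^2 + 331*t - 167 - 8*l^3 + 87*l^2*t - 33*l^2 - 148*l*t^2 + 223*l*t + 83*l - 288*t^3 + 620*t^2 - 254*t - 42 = -8*l^3 + l^2*(87*t + 8) + l*(-148*t^2 + 64*t + 200) - 288*t^3 + 436*t^2 + 65*t - 200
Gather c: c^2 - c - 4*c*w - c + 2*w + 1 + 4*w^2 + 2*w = c^2 + c*(-4*w - 2) + 4*w^2 + 4*w + 1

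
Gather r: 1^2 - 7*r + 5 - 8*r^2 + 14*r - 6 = -8*r^2 + 7*r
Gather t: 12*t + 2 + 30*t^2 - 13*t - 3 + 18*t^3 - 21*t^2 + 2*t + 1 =18*t^3 + 9*t^2 + t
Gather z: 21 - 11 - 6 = 4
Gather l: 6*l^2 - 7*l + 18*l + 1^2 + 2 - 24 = 6*l^2 + 11*l - 21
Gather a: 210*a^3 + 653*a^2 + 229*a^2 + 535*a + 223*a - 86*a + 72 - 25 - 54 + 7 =210*a^3 + 882*a^2 + 672*a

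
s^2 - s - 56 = (s - 8)*(s + 7)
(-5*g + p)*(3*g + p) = -15*g^2 - 2*g*p + p^2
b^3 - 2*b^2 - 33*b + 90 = (b - 5)*(b - 3)*(b + 6)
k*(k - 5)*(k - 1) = k^3 - 6*k^2 + 5*k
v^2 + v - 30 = (v - 5)*(v + 6)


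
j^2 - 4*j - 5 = (j - 5)*(j + 1)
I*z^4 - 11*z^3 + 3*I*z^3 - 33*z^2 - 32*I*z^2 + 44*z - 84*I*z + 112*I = (z + 4)*(z + 4*I)*(z + 7*I)*(I*z - I)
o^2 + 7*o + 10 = (o + 2)*(o + 5)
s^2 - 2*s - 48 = (s - 8)*(s + 6)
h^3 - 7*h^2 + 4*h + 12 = (h - 6)*(h - 2)*(h + 1)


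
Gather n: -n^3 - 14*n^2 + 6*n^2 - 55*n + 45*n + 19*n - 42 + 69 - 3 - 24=-n^3 - 8*n^2 + 9*n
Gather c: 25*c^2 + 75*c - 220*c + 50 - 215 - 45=25*c^2 - 145*c - 210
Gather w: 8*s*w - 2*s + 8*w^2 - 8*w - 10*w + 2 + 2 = -2*s + 8*w^2 + w*(8*s - 18) + 4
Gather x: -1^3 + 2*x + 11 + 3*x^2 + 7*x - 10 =3*x^2 + 9*x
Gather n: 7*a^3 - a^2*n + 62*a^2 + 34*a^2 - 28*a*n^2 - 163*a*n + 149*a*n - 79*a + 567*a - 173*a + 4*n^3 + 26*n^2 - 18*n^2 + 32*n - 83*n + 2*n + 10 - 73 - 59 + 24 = 7*a^3 + 96*a^2 + 315*a + 4*n^3 + n^2*(8 - 28*a) + n*(-a^2 - 14*a - 49) - 98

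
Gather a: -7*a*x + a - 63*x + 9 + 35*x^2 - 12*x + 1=a*(1 - 7*x) + 35*x^2 - 75*x + 10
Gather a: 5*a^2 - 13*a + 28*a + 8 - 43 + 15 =5*a^2 + 15*a - 20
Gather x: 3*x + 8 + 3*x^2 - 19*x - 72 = 3*x^2 - 16*x - 64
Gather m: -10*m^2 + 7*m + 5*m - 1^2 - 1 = -10*m^2 + 12*m - 2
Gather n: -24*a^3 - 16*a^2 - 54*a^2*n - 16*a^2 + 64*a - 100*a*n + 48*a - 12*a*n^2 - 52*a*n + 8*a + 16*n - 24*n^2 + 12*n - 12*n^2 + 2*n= -24*a^3 - 32*a^2 + 120*a + n^2*(-12*a - 36) + n*(-54*a^2 - 152*a + 30)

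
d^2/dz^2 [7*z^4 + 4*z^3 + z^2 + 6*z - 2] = 84*z^2 + 24*z + 2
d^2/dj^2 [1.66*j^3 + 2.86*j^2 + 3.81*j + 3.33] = 9.96*j + 5.72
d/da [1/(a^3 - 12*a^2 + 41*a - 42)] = (-3*a^2 + 24*a - 41)/(a^3 - 12*a^2 + 41*a - 42)^2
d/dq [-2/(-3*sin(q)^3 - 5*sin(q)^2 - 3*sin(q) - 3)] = 2*(-10*sin(q) + 9*cos(q)^2 - 12)*cos(q)/(3*sin(q)^3 + 5*sin(q)^2 + 3*sin(q) + 3)^2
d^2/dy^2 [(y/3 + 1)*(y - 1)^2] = 2*y + 2/3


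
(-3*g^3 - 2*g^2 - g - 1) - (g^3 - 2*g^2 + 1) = -4*g^3 - g - 2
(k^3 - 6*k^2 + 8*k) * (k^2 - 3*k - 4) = k^5 - 9*k^4 + 22*k^3 - 32*k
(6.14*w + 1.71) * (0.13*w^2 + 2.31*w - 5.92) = 0.7982*w^3 + 14.4057*w^2 - 32.3987*w - 10.1232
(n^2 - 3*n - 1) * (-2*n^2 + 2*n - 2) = -2*n^4 + 8*n^3 - 6*n^2 + 4*n + 2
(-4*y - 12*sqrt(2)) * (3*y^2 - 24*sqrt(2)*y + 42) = -12*y^3 + 60*sqrt(2)*y^2 + 408*y - 504*sqrt(2)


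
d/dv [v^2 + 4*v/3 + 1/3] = 2*v + 4/3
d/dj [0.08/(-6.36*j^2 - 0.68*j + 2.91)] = (1.0176*j + 0.0544)/(6.36*j^2 + 0.68*j - 2.91)^2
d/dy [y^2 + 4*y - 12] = 2*y + 4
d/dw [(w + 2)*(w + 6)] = 2*w + 8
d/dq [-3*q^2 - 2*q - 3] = -6*q - 2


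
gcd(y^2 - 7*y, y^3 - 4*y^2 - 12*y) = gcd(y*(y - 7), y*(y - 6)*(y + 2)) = y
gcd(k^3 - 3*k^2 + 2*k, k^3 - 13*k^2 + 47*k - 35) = k - 1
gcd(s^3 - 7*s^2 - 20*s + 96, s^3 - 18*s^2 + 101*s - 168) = s^2 - 11*s + 24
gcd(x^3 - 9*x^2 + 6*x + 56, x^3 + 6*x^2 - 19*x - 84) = x - 4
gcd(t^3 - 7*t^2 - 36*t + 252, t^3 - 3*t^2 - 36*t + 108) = t^2 - 36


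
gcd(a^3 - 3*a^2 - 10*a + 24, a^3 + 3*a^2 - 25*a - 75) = a + 3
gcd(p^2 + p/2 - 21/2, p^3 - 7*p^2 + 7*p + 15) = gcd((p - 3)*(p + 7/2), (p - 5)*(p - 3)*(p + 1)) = p - 3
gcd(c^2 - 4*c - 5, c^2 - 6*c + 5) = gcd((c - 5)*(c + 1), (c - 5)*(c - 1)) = c - 5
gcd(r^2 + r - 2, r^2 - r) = r - 1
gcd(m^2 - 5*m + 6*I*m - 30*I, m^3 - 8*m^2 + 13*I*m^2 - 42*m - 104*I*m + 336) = m + 6*I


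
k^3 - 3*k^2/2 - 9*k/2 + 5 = (k - 5/2)*(k - 1)*(k + 2)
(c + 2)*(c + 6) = c^2 + 8*c + 12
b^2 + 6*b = b*(b + 6)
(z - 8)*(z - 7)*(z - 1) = z^3 - 16*z^2 + 71*z - 56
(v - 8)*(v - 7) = v^2 - 15*v + 56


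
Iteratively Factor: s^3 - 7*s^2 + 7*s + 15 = (s + 1)*(s^2 - 8*s + 15) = (s - 5)*(s + 1)*(s - 3)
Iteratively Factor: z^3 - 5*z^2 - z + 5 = (z + 1)*(z^2 - 6*z + 5) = (z - 1)*(z + 1)*(z - 5)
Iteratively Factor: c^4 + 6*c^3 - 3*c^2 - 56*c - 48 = (c - 3)*(c^3 + 9*c^2 + 24*c + 16) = (c - 3)*(c + 4)*(c^2 + 5*c + 4) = (c - 3)*(c + 4)^2*(c + 1)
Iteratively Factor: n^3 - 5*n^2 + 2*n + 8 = (n - 4)*(n^2 - n - 2) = (n - 4)*(n - 2)*(n + 1)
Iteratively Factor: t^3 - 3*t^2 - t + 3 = (t - 3)*(t^2 - 1) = (t - 3)*(t - 1)*(t + 1)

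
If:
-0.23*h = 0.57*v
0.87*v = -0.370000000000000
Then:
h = 1.05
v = -0.43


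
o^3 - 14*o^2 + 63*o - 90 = (o - 6)*(o - 5)*(o - 3)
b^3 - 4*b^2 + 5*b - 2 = (b - 2)*(b - 1)^2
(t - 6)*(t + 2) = t^2 - 4*t - 12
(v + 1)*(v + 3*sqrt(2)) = v^2 + v + 3*sqrt(2)*v + 3*sqrt(2)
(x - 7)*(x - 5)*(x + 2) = x^3 - 10*x^2 + 11*x + 70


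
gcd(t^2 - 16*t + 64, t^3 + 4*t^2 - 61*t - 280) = t - 8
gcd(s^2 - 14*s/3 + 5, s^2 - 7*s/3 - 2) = s - 3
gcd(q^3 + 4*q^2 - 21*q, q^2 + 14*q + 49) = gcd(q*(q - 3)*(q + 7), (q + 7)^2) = q + 7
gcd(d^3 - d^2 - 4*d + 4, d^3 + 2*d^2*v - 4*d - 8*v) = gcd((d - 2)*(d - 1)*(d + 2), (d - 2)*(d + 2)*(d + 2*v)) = d^2 - 4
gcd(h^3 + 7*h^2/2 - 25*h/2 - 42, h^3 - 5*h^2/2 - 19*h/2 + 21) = h^2 - h/2 - 21/2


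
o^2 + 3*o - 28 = (o - 4)*(o + 7)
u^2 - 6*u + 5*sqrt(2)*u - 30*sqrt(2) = (u - 6)*(u + 5*sqrt(2))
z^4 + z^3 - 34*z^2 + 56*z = z*(z - 4)*(z - 2)*(z + 7)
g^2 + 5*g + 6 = (g + 2)*(g + 3)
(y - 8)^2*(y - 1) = y^3 - 17*y^2 + 80*y - 64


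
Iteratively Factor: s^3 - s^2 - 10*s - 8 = (s + 2)*(s^2 - 3*s - 4) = (s - 4)*(s + 2)*(s + 1)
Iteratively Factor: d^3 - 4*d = (d + 2)*(d^2 - 2*d) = d*(d + 2)*(d - 2)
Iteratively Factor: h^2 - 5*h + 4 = (h - 1)*(h - 4)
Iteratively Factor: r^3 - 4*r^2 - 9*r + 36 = (r - 4)*(r^2 - 9) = (r - 4)*(r + 3)*(r - 3)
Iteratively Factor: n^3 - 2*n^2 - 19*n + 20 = (n - 5)*(n^2 + 3*n - 4) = (n - 5)*(n + 4)*(n - 1)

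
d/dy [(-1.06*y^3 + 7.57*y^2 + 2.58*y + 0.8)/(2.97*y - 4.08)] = (-6.2964*y^3 + 35.4573*y^2 - 61.7712*y - 12.9024)/(8.8209*y^2 - 24.2352*y + 16.6464)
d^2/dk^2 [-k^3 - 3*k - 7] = -6*k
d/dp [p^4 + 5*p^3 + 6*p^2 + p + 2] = 4*p^3 + 15*p^2 + 12*p + 1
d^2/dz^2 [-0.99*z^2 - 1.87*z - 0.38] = -1.98000000000000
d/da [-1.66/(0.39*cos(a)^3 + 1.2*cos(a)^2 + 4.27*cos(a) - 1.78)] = (1.9422*sin(a)^2 - 3.984*cos(a) - 9.0304)*sin(a)/(0.39*cos(a)^3 + 1.2*cos(a)^2 + 4.27*cos(a) - 1.78)^2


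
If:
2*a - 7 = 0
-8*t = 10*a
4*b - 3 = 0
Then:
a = 7/2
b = 3/4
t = -35/8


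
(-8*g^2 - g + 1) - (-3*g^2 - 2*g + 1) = -5*g^2 + g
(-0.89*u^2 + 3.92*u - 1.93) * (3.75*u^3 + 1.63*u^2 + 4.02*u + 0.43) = -3.3375*u^5 + 13.2493*u^4 - 4.4257*u^3 + 12.2298*u^2 - 6.073*u - 0.8299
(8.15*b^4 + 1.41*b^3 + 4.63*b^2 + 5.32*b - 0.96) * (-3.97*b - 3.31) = -32.3555*b^5 - 32.5742*b^4 - 23.0482*b^3 - 36.4457*b^2 - 13.798*b + 3.1776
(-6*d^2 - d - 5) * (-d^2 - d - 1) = 6*d^4 + 7*d^3 + 12*d^2 + 6*d + 5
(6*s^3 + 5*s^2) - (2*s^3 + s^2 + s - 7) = 4*s^3 + 4*s^2 - s + 7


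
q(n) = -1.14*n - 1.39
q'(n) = -1.14000000000000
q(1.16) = -2.71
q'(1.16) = -1.14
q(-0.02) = -1.37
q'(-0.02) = -1.14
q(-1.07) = -0.17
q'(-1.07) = -1.14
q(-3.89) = 3.04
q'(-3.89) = -1.14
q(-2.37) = 1.31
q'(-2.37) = -1.14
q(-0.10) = -1.28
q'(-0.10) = -1.14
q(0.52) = -1.98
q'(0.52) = -1.14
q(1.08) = -2.62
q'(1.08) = -1.14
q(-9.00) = 8.87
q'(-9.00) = -1.14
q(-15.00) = 15.71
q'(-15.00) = -1.14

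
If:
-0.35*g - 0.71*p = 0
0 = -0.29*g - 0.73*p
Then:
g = 0.00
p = 0.00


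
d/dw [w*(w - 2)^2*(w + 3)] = 4*w^3 - 3*w^2 - 16*w + 12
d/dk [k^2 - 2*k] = 2*k - 2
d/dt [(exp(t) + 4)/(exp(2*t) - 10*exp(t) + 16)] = (-2*(exp(t) - 5)*(exp(t) + 4) + exp(2*t) - 10*exp(t) + 16)*exp(t)/(exp(2*t) - 10*exp(t) + 16)^2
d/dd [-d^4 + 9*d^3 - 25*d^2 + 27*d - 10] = -4*d^3 + 27*d^2 - 50*d + 27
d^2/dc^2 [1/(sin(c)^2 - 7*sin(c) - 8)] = (-4*sin(c)^3 + 25*sin(c)^2 - 100*sin(c) + 114)/((sin(c) - 8)^3*(sin(c) + 1)^2)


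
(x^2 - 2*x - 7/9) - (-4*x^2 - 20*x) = 5*x^2 + 18*x - 7/9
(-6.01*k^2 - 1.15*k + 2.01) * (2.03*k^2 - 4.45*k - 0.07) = -12.2003*k^4 + 24.41*k^3 + 9.6185*k^2 - 8.864*k - 0.1407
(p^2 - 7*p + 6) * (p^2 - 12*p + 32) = p^4 - 19*p^3 + 122*p^2 - 296*p + 192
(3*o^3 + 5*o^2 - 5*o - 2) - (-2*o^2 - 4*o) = 3*o^3 + 7*o^2 - o - 2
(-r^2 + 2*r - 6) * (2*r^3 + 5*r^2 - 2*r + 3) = -2*r^5 - r^4 - 37*r^2 + 18*r - 18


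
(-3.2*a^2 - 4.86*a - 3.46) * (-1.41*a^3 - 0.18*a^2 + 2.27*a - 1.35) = 4.512*a^5 + 7.4286*a^4 - 1.5106*a^3 - 6.0894*a^2 - 1.2932*a + 4.671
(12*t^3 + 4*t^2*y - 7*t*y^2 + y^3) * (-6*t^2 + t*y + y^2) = -72*t^5 - 12*t^4*y + 58*t^3*y^2 - 9*t^2*y^3 - 6*t*y^4 + y^5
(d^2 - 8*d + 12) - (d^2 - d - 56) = 68 - 7*d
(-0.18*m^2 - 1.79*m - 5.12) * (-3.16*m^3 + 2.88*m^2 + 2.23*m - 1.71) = 0.5688*m^5 + 5.138*m^4 + 10.6226*m^3 - 18.4295*m^2 - 8.3567*m + 8.7552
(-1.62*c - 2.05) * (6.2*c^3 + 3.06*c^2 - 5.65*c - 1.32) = -10.044*c^4 - 17.6672*c^3 + 2.88*c^2 + 13.7209*c + 2.706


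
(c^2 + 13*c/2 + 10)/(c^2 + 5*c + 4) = (c + 5/2)/(c + 1)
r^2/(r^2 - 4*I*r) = r/(r - 4*I)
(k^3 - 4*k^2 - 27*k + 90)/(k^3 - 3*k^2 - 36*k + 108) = (k + 5)/(k + 6)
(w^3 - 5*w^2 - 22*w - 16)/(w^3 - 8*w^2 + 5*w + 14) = (w^2 - 6*w - 16)/(w^2 - 9*w + 14)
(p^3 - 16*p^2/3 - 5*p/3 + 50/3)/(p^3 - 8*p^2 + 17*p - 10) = (p + 5/3)/(p - 1)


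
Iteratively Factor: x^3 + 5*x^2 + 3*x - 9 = (x + 3)*(x^2 + 2*x - 3) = (x + 3)^2*(x - 1)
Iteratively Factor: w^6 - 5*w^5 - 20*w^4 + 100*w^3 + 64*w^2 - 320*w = (w + 4)*(w^5 - 9*w^4 + 16*w^3 + 36*w^2 - 80*w) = (w - 4)*(w + 4)*(w^4 - 5*w^3 - 4*w^2 + 20*w) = (w - 4)*(w + 2)*(w + 4)*(w^3 - 7*w^2 + 10*w) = w*(w - 4)*(w + 2)*(w + 4)*(w^2 - 7*w + 10) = w*(w - 4)*(w - 2)*(w + 2)*(w + 4)*(w - 5)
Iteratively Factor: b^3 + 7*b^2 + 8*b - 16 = (b - 1)*(b^2 + 8*b + 16) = (b - 1)*(b + 4)*(b + 4)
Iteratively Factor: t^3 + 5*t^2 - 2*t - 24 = (t + 4)*(t^2 + t - 6) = (t + 3)*(t + 4)*(t - 2)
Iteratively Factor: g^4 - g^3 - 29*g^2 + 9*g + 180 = (g + 4)*(g^3 - 5*g^2 - 9*g + 45) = (g + 3)*(g + 4)*(g^2 - 8*g + 15) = (g - 3)*(g + 3)*(g + 4)*(g - 5)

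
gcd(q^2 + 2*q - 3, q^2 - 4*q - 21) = q + 3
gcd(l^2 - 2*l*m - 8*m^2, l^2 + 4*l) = 1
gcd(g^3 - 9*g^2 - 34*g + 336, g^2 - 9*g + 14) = g - 7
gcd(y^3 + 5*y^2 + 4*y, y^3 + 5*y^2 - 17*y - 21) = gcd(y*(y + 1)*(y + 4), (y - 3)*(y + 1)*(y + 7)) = y + 1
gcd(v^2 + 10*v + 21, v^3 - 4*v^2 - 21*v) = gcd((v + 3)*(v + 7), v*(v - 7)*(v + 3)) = v + 3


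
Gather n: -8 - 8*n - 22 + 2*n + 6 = -6*n - 24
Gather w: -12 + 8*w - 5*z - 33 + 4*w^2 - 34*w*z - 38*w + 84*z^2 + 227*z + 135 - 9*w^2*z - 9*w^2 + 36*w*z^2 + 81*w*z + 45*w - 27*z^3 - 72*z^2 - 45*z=w^2*(-9*z - 5) + w*(36*z^2 + 47*z + 15) - 27*z^3 + 12*z^2 + 177*z + 90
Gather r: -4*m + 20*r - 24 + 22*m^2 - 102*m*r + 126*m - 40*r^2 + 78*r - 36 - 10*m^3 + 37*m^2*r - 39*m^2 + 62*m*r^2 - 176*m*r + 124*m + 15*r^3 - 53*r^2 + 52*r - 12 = -10*m^3 - 17*m^2 + 246*m + 15*r^3 + r^2*(62*m - 93) + r*(37*m^2 - 278*m + 150) - 72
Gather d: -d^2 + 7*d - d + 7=-d^2 + 6*d + 7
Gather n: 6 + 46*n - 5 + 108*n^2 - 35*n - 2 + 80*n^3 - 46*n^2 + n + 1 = 80*n^3 + 62*n^2 + 12*n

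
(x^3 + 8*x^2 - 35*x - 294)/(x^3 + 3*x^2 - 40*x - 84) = (x + 7)/(x + 2)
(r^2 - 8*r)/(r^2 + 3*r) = (r - 8)/(r + 3)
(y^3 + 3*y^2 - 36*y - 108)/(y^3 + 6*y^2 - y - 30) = (y^2 - 36)/(y^2 + 3*y - 10)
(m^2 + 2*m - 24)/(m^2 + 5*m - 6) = (m - 4)/(m - 1)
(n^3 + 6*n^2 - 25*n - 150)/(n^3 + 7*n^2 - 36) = (n^2 - 25)/(n^2 + n - 6)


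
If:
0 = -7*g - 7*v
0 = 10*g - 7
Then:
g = 7/10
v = -7/10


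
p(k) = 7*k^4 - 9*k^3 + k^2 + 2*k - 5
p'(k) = 28*k^3 - 27*k^2 + 2*k + 2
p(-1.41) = 47.06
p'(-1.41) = -132.99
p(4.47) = 2014.74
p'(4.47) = 1972.27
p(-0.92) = 6.03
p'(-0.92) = -44.50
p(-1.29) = 32.79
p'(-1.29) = -105.62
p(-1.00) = 10.00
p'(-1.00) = -55.00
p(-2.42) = 363.65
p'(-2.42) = -557.79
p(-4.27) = 3032.45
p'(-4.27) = -2678.75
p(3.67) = 840.81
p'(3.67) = 1029.74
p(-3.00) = 808.00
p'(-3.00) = -1003.00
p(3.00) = 334.00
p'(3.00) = 521.00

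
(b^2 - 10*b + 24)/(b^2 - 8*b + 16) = (b - 6)/(b - 4)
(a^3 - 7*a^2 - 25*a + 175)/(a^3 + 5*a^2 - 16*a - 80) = (a^2 - 12*a + 35)/(a^2 - 16)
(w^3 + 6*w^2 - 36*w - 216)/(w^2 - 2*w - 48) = (w^2 - 36)/(w - 8)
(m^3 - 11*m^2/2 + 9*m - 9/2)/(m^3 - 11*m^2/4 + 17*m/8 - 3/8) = 4*(m - 3)/(4*m - 1)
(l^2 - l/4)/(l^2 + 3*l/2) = (4*l - 1)/(2*(2*l + 3))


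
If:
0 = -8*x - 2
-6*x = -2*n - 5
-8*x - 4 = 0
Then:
No Solution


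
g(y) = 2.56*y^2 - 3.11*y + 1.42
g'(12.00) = 58.33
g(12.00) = 332.74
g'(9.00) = 42.97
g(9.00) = 180.79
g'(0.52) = -0.45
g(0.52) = 0.50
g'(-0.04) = -3.31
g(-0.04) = 1.55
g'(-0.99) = -8.18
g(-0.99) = 7.01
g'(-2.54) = -16.11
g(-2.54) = 25.84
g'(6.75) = 31.45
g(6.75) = 97.07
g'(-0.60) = -6.18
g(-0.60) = 4.21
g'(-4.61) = -26.71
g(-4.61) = 70.16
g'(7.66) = 36.11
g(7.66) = 127.81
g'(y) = 5.12*y - 3.11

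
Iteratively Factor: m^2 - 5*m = (m)*(m - 5)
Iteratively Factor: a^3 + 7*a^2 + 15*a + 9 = (a + 1)*(a^2 + 6*a + 9) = (a + 1)*(a + 3)*(a + 3)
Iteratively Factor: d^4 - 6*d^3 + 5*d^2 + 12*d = (d + 1)*(d^3 - 7*d^2 + 12*d) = (d - 3)*(d + 1)*(d^2 - 4*d) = d*(d - 3)*(d + 1)*(d - 4)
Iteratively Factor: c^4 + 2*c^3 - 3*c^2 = (c - 1)*(c^3 + 3*c^2) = c*(c - 1)*(c^2 + 3*c) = c^2*(c - 1)*(c + 3)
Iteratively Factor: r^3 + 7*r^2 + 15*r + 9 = (r + 1)*(r^2 + 6*r + 9) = (r + 1)*(r + 3)*(r + 3)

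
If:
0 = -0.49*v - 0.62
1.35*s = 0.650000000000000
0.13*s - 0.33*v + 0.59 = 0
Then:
No Solution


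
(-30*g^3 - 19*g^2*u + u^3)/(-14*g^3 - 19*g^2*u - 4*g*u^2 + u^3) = (-15*g^2 - 2*g*u + u^2)/(-7*g^2 - 6*g*u + u^2)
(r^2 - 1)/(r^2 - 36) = (r^2 - 1)/(r^2 - 36)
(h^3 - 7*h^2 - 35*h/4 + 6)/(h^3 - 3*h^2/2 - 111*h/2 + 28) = (h + 3/2)/(h + 7)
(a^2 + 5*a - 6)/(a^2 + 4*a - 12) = (a - 1)/(a - 2)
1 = 1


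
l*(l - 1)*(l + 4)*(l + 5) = l^4 + 8*l^3 + 11*l^2 - 20*l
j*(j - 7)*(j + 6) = j^3 - j^2 - 42*j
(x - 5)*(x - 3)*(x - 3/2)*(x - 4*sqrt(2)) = x^4 - 19*x^3/2 - 4*sqrt(2)*x^3 + 27*x^2 + 38*sqrt(2)*x^2 - 108*sqrt(2)*x - 45*x/2 + 90*sqrt(2)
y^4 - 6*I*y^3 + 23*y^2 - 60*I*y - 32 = (y - 8*I)*(y - I)^2*(y + 4*I)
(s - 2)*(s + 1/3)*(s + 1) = s^3 - 2*s^2/3 - 7*s/3 - 2/3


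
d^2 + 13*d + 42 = (d + 6)*(d + 7)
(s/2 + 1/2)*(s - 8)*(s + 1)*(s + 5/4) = s^4/2 - 19*s^3/8 - 45*s^2/4 - 107*s/8 - 5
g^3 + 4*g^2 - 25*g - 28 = (g - 4)*(g + 1)*(g + 7)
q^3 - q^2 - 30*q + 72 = (q - 4)*(q - 3)*(q + 6)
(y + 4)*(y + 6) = y^2 + 10*y + 24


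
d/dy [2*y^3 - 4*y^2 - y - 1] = 6*y^2 - 8*y - 1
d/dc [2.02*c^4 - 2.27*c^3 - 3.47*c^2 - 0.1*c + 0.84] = 8.08*c^3 - 6.81*c^2 - 6.94*c - 0.1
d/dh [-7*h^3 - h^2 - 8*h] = -21*h^2 - 2*h - 8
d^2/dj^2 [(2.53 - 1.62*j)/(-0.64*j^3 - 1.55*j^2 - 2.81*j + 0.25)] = (3.981312*j^5 - 2.793216*j^4 - 38.198876*j^3 - 60.659262*j^2 - 64.77879*j - 39.638916)/(0.262144*j^9 + 1.90464*j^8 + 8.065728*j^7 + 20.141795*j^6 + 33.925587*j^5 + 32.21739*j^4 + 15.774791*j^3 - 5.63145*j^2 + 0.526875*j - 0.015625)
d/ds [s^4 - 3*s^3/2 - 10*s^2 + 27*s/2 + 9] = 4*s^3 - 9*s^2/2 - 20*s + 27/2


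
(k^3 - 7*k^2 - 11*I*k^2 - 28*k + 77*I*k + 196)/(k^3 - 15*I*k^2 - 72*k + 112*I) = (k - 7)/(k - 4*I)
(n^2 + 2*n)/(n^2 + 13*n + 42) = n*(n + 2)/(n^2 + 13*n + 42)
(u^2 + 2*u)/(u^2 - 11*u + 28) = u*(u + 2)/(u^2 - 11*u + 28)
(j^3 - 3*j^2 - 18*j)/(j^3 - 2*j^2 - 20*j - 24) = j*(j + 3)/(j^2 + 4*j + 4)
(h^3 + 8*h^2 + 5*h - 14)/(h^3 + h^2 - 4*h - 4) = (h^2 + 6*h - 7)/(h^2 - h - 2)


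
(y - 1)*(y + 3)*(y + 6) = y^3 + 8*y^2 + 9*y - 18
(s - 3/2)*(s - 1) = s^2 - 5*s/2 + 3/2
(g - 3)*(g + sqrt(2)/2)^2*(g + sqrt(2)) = g^4 - 3*g^3 + 2*sqrt(2)*g^3 - 6*sqrt(2)*g^2 + 5*g^2/2 - 15*g/2 + sqrt(2)*g/2 - 3*sqrt(2)/2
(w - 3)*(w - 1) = w^2 - 4*w + 3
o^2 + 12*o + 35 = (o + 5)*(o + 7)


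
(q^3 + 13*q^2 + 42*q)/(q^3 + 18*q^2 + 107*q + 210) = q/(q + 5)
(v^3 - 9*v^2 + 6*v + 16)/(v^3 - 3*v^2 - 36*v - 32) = (v - 2)/(v + 4)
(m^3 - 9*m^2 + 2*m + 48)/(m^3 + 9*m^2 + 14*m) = (m^2 - 11*m + 24)/(m*(m + 7))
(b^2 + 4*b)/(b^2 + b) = (b + 4)/(b + 1)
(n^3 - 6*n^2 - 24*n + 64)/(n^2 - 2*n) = n - 4 - 32/n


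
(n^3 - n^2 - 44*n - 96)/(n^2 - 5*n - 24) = n + 4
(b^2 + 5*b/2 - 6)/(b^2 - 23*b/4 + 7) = 2*(2*b^2 + 5*b - 12)/(4*b^2 - 23*b + 28)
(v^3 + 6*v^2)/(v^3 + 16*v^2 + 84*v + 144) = v^2/(v^2 + 10*v + 24)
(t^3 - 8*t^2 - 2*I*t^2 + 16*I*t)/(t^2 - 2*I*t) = t - 8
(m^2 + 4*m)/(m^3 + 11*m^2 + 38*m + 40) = m/(m^2 + 7*m + 10)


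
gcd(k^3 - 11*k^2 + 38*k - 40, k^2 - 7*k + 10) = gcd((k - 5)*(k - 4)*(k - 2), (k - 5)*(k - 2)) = k^2 - 7*k + 10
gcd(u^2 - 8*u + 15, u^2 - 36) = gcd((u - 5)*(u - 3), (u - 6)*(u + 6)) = 1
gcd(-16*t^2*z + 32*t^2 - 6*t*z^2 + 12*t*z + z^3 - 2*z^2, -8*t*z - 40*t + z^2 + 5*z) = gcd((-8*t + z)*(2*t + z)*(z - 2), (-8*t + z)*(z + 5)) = -8*t + z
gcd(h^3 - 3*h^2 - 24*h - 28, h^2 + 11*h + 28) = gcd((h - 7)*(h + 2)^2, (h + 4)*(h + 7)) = 1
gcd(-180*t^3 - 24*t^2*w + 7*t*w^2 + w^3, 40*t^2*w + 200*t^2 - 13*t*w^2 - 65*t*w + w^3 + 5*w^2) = 5*t - w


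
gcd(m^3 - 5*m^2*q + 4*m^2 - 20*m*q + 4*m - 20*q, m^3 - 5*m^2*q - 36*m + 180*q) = -m + 5*q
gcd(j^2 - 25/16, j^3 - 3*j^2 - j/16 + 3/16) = 1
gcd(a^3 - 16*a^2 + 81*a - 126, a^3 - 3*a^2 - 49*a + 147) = a^2 - 10*a + 21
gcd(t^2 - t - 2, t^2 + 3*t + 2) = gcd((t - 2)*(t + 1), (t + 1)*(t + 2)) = t + 1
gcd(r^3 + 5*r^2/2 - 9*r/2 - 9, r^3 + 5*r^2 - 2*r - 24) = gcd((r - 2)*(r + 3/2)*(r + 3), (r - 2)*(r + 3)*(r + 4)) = r^2 + r - 6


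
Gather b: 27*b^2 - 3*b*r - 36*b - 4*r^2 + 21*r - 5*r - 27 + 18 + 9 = 27*b^2 + b*(-3*r - 36) - 4*r^2 + 16*r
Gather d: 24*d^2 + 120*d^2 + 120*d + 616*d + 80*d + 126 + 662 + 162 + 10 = 144*d^2 + 816*d + 960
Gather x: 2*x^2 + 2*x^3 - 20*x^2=2*x^3 - 18*x^2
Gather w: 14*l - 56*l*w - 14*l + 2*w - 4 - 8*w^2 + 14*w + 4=-8*w^2 + w*(16 - 56*l)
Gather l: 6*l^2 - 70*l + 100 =6*l^2 - 70*l + 100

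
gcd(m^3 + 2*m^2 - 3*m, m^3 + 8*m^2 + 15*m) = m^2 + 3*m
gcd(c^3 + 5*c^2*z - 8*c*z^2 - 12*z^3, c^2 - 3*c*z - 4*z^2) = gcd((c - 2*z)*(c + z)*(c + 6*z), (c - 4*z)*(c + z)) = c + z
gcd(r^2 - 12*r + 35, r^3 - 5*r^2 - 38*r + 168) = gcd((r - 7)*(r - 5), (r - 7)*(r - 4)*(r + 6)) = r - 7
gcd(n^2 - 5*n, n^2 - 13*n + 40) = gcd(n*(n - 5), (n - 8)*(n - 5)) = n - 5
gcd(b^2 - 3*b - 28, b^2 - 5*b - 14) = b - 7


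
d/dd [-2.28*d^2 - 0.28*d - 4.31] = -4.56*d - 0.28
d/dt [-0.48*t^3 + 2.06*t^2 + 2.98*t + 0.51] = -1.44*t^2 + 4.12*t + 2.98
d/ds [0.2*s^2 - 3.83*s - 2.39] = 0.4*s - 3.83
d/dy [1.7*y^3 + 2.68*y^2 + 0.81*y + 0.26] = 5.1*y^2 + 5.36*y + 0.81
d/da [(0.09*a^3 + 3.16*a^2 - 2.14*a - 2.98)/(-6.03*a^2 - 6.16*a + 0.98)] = (-0.5427*a^4 - 1.1088*a^3 - 32.1052*a^2 - 29.7452*a - 20.454)/(36.3609*a^4 + 74.2896*a^3 + 26.1268*a^2 - 12.0736*a + 0.9604)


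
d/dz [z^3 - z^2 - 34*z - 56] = 3*z^2 - 2*z - 34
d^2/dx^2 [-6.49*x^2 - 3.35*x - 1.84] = -12.9800000000000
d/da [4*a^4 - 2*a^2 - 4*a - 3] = 16*a^3 - 4*a - 4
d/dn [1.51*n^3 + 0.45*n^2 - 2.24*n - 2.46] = 4.53*n^2 + 0.9*n - 2.24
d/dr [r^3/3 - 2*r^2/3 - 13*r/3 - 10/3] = r^2 - 4*r/3 - 13/3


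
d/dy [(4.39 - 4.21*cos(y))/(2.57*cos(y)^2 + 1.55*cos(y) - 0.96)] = (-10.8197*cos(y)^2 + 22.5646*cos(y) + 2.7629)*sin(y)/(6.6049*cos(y)^4 + 7.967*cos(y)^3 - 2.5319*cos(y)^2 - 2.976*cos(y) + 0.9216)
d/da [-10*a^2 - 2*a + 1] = -20*a - 2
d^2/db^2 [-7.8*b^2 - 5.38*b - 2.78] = -15.6000000000000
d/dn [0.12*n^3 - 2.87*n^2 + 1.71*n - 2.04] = 0.36*n^2 - 5.74*n + 1.71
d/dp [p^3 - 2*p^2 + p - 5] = 3*p^2 - 4*p + 1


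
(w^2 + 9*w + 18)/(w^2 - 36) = (w + 3)/(w - 6)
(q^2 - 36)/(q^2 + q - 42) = (q + 6)/(q + 7)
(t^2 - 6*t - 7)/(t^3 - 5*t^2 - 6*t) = (t - 7)/(t*(t - 6))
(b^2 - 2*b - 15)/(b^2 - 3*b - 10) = (b + 3)/(b + 2)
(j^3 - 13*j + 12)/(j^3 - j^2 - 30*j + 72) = (j^2 + 3*j - 4)/(j^2 + 2*j - 24)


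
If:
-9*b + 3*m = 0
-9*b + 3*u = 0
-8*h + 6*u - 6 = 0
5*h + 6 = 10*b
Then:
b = -9/5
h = -24/5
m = -27/5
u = -27/5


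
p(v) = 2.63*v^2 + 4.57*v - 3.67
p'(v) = 5.26*v + 4.57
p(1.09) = 4.44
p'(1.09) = 10.30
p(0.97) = 3.24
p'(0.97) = 9.67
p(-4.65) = 31.95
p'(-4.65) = -19.89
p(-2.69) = 3.07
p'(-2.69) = -9.58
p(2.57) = 25.45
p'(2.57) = 18.09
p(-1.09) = -5.53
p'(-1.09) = -1.16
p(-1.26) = -5.25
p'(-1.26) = -2.06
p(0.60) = 0.02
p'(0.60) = 7.73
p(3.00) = 33.71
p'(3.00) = 20.35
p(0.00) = -3.67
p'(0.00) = 4.57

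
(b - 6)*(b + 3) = b^2 - 3*b - 18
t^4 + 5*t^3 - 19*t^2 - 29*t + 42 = (t - 3)*(t - 1)*(t + 2)*(t + 7)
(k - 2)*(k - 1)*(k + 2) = k^3 - k^2 - 4*k + 4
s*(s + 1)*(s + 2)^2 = s^4 + 5*s^3 + 8*s^2 + 4*s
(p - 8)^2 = p^2 - 16*p + 64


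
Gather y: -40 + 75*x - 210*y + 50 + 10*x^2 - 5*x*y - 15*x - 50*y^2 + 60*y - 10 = 10*x^2 + 60*x - 50*y^2 + y*(-5*x - 150)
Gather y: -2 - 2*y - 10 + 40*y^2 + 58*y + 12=40*y^2 + 56*y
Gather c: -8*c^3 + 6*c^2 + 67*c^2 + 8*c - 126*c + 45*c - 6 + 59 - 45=-8*c^3 + 73*c^2 - 73*c + 8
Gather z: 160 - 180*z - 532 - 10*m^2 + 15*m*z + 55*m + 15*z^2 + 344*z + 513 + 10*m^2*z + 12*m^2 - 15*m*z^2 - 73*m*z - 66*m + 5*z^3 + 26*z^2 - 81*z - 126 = 2*m^2 - 11*m + 5*z^3 + z^2*(41 - 15*m) + z*(10*m^2 - 58*m + 83) + 15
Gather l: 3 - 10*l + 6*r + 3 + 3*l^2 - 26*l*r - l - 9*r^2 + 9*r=3*l^2 + l*(-26*r - 11) - 9*r^2 + 15*r + 6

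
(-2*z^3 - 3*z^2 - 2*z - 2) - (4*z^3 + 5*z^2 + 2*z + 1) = -6*z^3 - 8*z^2 - 4*z - 3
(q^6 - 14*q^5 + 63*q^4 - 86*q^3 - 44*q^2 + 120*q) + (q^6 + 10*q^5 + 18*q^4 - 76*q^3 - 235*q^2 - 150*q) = 2*q^6 - 4*q^5 + 81*q^4 - 162*q^3 - 279*q^2 - 30*q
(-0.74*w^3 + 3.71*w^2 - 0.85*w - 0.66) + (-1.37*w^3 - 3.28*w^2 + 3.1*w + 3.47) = -2.11*w^3 + 0.43*w^2 + 2.25*w + 2.81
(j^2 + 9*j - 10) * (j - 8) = j^3 + j^2 - 82*j + 80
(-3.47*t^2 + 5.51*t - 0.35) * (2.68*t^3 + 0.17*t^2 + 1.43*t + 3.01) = -9.2996*t^5 + 14.1769*t^4 - 4.9634*t^3 - 2.6249*t^2 + 16.0846*t - 1.0535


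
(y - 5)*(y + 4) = y^2 - y - 20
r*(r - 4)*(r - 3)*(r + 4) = r^4 - 3*r^3 - 16*r^2 + 48*r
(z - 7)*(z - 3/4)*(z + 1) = z^3 - 27*z^2/4 - 5*z/2 + 21/4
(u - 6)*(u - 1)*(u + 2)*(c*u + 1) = c*u^4 - 5*c*u^3 - 8*c*u^2 + 12*c*u + u^3 - 5*u^2 - 8*u + 12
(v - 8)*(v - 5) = v^2 - 13*v + 40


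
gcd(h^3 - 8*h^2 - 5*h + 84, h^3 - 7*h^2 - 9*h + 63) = h^2 - 4*h - 21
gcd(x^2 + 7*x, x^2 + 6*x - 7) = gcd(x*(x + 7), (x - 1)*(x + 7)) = x + 7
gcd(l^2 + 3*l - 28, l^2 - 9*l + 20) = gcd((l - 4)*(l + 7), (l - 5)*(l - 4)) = l - 4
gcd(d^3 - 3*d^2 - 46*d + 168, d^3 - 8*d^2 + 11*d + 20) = d - 4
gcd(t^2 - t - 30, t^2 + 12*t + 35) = t + 5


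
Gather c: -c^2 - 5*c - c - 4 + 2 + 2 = -c^2 - 6*c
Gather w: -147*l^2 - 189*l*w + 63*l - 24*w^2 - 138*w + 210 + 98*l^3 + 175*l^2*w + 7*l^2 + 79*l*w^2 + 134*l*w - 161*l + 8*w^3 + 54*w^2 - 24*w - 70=98*l^3 - 140*l^2 - 98*l + 8*w^3 + w^2*(79*l + 30) + w*(175*l^2 - 55*l - 162) + 140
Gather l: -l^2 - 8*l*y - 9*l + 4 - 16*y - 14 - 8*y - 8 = -l^2 + l*(-8*y - 9) - 24*y - 18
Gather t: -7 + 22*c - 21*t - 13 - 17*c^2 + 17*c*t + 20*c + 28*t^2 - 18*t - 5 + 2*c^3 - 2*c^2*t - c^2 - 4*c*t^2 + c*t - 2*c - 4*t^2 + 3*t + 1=2*c^3 - 18*c^2 + 40*c + t^2*(24 - 4*c) + t*(-2*c^2 + 18*c - 36) - 24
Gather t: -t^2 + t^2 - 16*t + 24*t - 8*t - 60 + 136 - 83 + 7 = 0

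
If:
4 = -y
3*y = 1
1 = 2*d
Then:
No Solution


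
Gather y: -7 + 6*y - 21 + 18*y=24*y - 28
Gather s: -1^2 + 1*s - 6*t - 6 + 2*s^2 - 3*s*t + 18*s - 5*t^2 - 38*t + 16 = 2*s^2 + s*(19 - 3*t) - 5*t^2 - 44*t + 9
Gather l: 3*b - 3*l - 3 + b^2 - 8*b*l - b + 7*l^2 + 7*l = b^2 + 2*b + 7*l^2 + l*(4 - 8*b) - 3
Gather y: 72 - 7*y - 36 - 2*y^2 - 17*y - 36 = -2*y^2 - 24*y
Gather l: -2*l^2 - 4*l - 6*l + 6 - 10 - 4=-2*l^2 - 10*l - 8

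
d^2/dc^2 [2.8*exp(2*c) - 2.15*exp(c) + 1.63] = (11.2*exp(c) - 2.15)*exp(c)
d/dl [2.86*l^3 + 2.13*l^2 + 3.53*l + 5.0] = 8.58*l^2 + 4.26*l + 3.53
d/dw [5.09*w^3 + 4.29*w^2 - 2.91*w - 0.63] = 15.27*w^2 + 8.58*w - 2.91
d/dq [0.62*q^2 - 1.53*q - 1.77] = 1.24*q - 1.53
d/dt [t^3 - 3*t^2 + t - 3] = 3*t^2 - 6*t + 1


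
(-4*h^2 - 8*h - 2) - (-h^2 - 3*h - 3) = -3*h^2 - 5*h + 1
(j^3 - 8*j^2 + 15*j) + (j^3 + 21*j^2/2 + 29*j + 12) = 2*j^3 + 5*j^2/2 + 44*j + 12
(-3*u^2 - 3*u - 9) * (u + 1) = -3*u^3 - 6*u^2 - 12*u - 9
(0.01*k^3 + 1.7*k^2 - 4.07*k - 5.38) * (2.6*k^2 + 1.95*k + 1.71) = 0.026*k^5 + 4.4395*k^4 - 7.2499*k^3 - 19.0175*k^2 - 17.4507*k - 9.1998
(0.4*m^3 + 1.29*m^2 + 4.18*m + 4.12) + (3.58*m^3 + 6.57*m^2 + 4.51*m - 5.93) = 3.98*m^3 + 7.86*m^2 + 8.69*m - 1.81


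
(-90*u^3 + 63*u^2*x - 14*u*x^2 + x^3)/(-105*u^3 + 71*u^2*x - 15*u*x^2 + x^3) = (-6*u + x)/(-7*u + x)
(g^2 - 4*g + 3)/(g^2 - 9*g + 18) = (g - 1)/(g - 6)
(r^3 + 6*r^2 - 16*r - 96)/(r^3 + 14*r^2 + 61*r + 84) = (r^2 + 2*r - 24)/(r^2 + 10*r + 21)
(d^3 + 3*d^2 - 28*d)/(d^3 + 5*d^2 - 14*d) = (d - 4)/(d - 2)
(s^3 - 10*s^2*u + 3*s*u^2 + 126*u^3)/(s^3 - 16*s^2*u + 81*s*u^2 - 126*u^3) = (s + 3*u)/(s - 3*u)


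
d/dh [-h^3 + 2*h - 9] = 2 - 3*h^2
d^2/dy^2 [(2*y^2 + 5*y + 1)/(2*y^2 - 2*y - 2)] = (7*y^3 + 9*y^2 + 12*y - 1)/(y^6 - 3*y^5 + 5*y^3 - 3*y - 1)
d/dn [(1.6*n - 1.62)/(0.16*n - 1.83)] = (4.883904 - 0.427008*n)/(0.16*n - 1.83)^3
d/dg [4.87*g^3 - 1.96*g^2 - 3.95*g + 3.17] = 14.61*g^2 - 3.92*g - 3.95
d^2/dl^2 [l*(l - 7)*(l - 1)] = 6*l - 16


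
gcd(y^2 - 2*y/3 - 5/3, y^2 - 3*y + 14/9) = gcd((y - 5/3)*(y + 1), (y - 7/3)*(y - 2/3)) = 1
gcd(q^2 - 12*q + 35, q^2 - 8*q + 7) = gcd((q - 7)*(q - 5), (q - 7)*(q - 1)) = q - 7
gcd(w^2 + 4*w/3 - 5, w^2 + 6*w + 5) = 1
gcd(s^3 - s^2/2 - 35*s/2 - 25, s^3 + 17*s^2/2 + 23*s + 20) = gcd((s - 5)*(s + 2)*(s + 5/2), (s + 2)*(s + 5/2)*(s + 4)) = s^2 + 9*s/2 + 5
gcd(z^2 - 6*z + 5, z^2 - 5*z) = z - 5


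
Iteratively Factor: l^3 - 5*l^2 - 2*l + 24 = (l + 2)*(l^2 - 7*l + 12) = (l - 4)*(l + 2)*(l - 3)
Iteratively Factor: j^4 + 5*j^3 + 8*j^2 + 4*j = (j + 1)*(j^3 + 4*j^2 + 4*j) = (j + 1)*(j + 2)*(j^2 + 2*j) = (j + 1)*(j + 2)^2*(j)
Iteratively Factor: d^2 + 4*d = (d + 4)*(d)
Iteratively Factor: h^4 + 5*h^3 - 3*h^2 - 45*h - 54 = (h + 2)*(h^3 + 3*h^2 - 9*h - 27) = (h + 2)*(h + 3)*(h^2 - 9) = (h - 3)*(h + 2)*(h + 3)*(h + 3)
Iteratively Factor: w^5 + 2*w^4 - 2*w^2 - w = (w - 1)*(w^4 + 3*w^3 + 3*w^2 + w) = (w - 1)*(w + 1)*(w^3 + 2*w^2 + w) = (w - 1)*(w + 1)^2*(w^2 + w) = (w - 1)*(w + 1)^3*(w)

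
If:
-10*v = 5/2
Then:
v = -1/4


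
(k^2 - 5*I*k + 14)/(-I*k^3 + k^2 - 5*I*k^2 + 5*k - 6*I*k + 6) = (I*k^2 + 5*k + 14*I)/(k^3 + k^2*(5 + I) + k*(6 + 5*I) + 6*I)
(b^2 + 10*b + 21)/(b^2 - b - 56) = (b + 3)/(b - 8)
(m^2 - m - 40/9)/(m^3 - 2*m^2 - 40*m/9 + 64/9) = (3*m + 5)/(3*m^2 + 2*m - 8)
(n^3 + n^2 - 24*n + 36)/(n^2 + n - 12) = (n^2 + 4*n - 12)/(n + 4)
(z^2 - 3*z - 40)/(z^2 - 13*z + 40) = (z + 5)/(z - 5)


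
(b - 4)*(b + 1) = b^2 - 3*b - 4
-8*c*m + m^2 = m*(-8*c + m)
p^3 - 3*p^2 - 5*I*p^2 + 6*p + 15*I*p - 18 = (p - 3)*(p - 6*I)*(p + I)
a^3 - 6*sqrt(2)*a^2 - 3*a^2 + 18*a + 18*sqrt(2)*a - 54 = (a - 3)*(a - 3*sqrt(2))^2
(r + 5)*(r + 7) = r^2 + 12*r + 35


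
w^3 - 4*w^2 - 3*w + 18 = (w - 3)^2*(w + 2)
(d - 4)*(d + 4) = d^2 - 16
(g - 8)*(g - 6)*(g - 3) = g^3 - 17*g^2 + 90*g - 144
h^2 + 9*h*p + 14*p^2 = (h + 2*p)*(h + 7*p)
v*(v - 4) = v^2 - 4*v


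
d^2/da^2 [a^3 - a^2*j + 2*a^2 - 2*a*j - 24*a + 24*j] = 6*a - 2*j + 4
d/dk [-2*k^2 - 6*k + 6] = -4*k - 6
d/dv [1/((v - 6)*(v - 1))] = (7 - 2*v)/(v^4 - 14*v^3 + 61*v^2 - 84*v + 36)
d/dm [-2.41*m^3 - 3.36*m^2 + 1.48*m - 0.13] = -7.23*m^2 - 6.72*m + 1.48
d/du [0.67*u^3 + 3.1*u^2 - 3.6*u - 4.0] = 2.01*u^2 + 6.2*u - 3.6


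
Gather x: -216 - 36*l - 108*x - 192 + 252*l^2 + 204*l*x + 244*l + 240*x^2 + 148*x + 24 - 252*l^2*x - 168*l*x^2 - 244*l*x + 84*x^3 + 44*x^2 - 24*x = 252*l^2 + 208*l + 84*x^3 + x^2*(284 - 168*l) + x*(-252*l^2 - 40*l + 16) - 384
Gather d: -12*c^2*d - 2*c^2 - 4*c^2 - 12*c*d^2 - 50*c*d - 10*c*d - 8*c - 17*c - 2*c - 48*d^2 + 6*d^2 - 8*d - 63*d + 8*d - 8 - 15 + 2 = -6*c^2 - 27*c + d^2*(-12*c - 42) + d*(-12*c^2 - 60*c - 63) - 21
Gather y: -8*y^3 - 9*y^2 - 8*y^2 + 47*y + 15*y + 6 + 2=-8*y^3 - 17*y^2 + 62*y + 8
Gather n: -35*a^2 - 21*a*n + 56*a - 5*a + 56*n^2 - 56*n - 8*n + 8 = -35*a^2 + 51*a + 56*n^2 + n*(-21*a - 64) + 8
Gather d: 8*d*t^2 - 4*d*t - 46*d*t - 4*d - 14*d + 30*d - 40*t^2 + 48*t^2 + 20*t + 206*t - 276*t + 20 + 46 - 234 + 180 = d*(8*t^2 - 50*t + 12) + 8*t^2 - 50*t + 12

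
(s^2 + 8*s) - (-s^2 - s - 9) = 2*s^2 + 9*s + 9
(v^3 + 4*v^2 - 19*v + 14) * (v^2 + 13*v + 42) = v^5 + 17*v^4 + 75*v^3 - 65*v^2 - 616*v + 588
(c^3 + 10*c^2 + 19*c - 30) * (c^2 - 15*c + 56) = c^5 - 5*c^4 - 75*c^3 + 245*c^2 + 1514*c - 1680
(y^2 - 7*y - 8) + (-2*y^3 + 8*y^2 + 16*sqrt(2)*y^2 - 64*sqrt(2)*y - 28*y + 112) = -2*y^3 + 9*y^2 + 16*sqrt(2)*y^2 - 64*sqrt(2)*y - 35*y + 104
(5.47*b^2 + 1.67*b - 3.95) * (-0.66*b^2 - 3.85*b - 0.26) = -3.6102*b^4 - 22.1617*b^3 - 5.2447*b^2 + 14.7733*b + 1.027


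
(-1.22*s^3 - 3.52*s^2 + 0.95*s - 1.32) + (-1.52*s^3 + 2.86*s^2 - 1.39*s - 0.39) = -2.74*s^3 - 0.66*s^2 - 0.44*s - 1.71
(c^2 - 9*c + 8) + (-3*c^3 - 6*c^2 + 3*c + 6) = -3*c^3 - 5*c^2 - 6*c + 14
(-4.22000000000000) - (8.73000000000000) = -12.9500000000000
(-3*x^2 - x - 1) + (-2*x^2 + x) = -5*x^2 - 1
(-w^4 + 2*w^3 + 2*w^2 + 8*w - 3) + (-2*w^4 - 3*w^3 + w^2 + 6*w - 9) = -3*w^4 - w^3 + 3*w^2 + 14*w - 12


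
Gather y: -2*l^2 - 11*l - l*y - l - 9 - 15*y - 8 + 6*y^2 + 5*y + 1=-2*l^2 - 12*l + 6*y^2 + y*(-l - 10) - 16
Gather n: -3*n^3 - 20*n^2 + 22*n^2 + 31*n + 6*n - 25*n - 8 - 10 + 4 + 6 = -3*n^3 + 2*n^2 + 12*n - 8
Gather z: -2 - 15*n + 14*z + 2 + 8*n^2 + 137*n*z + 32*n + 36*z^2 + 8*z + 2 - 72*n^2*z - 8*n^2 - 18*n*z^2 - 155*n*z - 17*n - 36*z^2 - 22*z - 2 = -18*n*z^2 + z*(-72*n^2 - 18*n)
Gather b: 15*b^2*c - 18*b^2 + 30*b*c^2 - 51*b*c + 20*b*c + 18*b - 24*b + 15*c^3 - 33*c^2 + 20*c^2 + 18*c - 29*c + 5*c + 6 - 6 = b^2*(15*c - 18) + b*(30*c^2 - 31*c - 6) + 15*c^3 - 13*c^2 - 6*c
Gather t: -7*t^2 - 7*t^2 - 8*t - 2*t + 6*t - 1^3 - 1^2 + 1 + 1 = -14*t^2 - 4*t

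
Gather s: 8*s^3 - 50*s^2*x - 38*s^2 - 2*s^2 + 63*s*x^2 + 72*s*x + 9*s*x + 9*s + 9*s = 8*s^3 + s^2*(-50*x - 40) + s*(63*x^2 + 81*x + 18)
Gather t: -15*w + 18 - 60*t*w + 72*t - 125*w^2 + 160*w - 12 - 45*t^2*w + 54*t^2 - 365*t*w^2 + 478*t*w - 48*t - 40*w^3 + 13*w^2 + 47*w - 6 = t^2*(54 - 45*w) + t*(-365*w^2 + 418*w + 24) - 40*w^3 - 112*w^2 + 192*w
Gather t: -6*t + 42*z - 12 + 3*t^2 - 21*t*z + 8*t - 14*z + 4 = 3*t^2 + t*(2 - 21*z) + 28*z - 8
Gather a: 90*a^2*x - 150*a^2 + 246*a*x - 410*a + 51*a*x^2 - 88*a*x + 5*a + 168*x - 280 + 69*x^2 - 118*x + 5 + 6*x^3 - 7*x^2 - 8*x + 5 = a^2*(90*x - 150) + a*(51*x^2 + 158*x - 405) + 6*x^3 + 62*x^2 + 42*x - 270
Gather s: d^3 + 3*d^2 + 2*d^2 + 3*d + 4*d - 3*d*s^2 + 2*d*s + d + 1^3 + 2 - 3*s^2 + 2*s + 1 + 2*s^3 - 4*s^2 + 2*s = d^3 + 5*d^2 + 8*d + 2*s^3 + s^2*(-3*d - 7) + s*(2*d + 4) + 4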